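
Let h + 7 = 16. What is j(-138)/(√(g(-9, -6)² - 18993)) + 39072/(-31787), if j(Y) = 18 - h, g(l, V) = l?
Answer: -39072/31787 - 3*I*√1182/1576 ≈ -1.2292 - 0.065445*I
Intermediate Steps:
h = 9 (h = -7 + 16 = 9)
j(Y) = 9 (j(Y) = 18 - 1*9 = 18 - 9 = 9)
j(-138)/(√(g(-9, -6)² - 18993)) + 39072/(-31787) = 9/(√((-9)² - 18993)) + 39072/(-31787) = 9/(√(81 - 18993)) + 39072*(-1/31787) = 9/(√(-18912)) - 39072/31787 = 9/((4*I*√1182)) - 39072/31787 = 9*(-I*√1182/4728) - 39072/31787 = -3*I*√1182/1576 - 39072/31787 = -39072/31787 - 3*I*√1182/1576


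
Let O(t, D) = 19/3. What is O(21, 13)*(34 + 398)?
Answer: 2736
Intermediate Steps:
O(t, D) = 19/3 (O(t, D) = 19*(⅓) = 19/3)
O(21, 13)*(34 + 398) = 19*(34 + 398)/3 = (19/3)*432 = 2736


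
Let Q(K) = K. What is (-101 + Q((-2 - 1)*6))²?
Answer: 14161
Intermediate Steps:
(-101 + Q((-2 - 1)*6))² = (-101 + (-2 - 1)*6)² = (-101 - 3*6)² = (-101 - 18)² = (-119)² = 14161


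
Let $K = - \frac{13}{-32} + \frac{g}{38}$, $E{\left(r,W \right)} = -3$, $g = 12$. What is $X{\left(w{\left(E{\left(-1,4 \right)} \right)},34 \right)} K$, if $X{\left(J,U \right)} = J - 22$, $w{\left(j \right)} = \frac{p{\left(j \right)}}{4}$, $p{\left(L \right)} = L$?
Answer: $- \frac{39949}{2432} \approx -16.426$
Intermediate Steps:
$w{\left(j \right)} = \frac{j}{4}$
$K = \frac{439}{608}$ ($K = - \frac{13}{-32} + \frac{12}{38} = \left(-13\right) \left(- \frac{1}{32}\right) + 12 \cdot \frac{1}{38} = \frac{13}{32} + \frac{6}{19} = \frac{439}{608} \approx 0.72204$)
$X{\left(J,U \right)} = -22 + J$
$X{\left(w{\left(E{\left(-1,4 \right)} \right)},34 \right)} K = \left(-22 + \frac{1}{4} \left(-3\right)\right) \frac{439}{608} = \left(-22 - \frac{3}{4}\right) \frac{439}{608} = \left(- \frac{91}{4}\right) \frac{439}{608} = - \frac{39949}{2432}$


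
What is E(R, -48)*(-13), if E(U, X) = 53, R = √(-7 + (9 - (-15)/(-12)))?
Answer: -689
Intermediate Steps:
R = √3/2 (R = √(-7 + (9 - (-15)*(-1)/12)) = √(-7 + (9 - 1*5/4)) = √(-7 + (9 - 5/4)) = √(-7 + 31/4) = √(¾) = √3/2 ≈ 0.86602)
E(R, -48)*(-13) = 53*(-13) = -689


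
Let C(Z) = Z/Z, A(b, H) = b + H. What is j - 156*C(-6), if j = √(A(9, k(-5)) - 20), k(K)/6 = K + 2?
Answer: -156 + I*√29 ≈ -156.0 + 5.3852*I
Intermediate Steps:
k(K) = 12 + 6*K (k(K) = 6*(K + 2) = 6*(2 + K) = 12 + 6*K)
A(b, H) = H + b
j = I*√29 (j = √(((12 + 6*(-5)) + 9) - 20) = √(((12 - 30) + 9) - 20) = √((-18 + 9) - 20) = √(-9 - 20) = √(-29) = I*√29 ≈ 5.3852*I)
C(Z) = 1
j - 156*C(-6) = I*√29 - 156*1 = I*√29 - 156 = -156 + I*√29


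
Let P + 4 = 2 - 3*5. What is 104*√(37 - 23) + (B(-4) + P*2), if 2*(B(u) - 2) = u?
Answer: -34 + 104*√14 ≈ 355.13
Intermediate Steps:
P = -17 (P = -4 + (2 - 3*5) = -4 + (2 - 15) = -4 - 13 = -17)
B(u) = 2 + u/2
104*√(37 - 23) + (B(-4) + P*2) = 104*√(37 - 23) + ((2 + (½)*(-4)) - 17*2) = 104*√14 + ((2 - 2) - 34) = 104*√14 + (0 - 34) = 104*√14 - 34 = -34 + 104*√14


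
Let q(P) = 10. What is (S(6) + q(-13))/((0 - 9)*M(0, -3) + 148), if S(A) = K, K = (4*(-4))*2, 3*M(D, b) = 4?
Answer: -11/68 ≈ -0.16176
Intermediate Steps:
M(D, b) = 4/3 (M(D, b) = (1/3)*4 = 4/3)
K = -32 (K = -16*2 = -32)
S(A) = -32
(S(6) + q(-13))/((0 - 9)*M(0, -3) + 148) = (-32 + 10)/((0 - 9)*(4/3) + 148) = -22/(-9*4/3 + 148) = -22/(-12 + 148) = -22/136 = -22*1/136 = -11/68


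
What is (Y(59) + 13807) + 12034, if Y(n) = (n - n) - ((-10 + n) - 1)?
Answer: 25793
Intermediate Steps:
Y(n) = 11 - n (Y(n) = 0 - (-11 + n) = 0 + (11 - n) = 11 - n)
(Y(59) + 13807) + 12034 = ((11 - 1*59) + 13807) + 12034 = ((11 - 59) + 13807) + 12034 = (-48 + 13807) + 12034 = 13759 + 12034 = 25793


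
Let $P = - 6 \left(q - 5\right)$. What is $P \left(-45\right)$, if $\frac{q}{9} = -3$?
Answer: $-8640$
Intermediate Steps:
$q = -27$ ($q = 9 \left(-3\right) = -27$)
$P = 192$ ($P = - 6 \left(-27 - 5\right) = \left(-6\right) \left(-32\right) = 192$)
$P \left(-45\right) = 192 \left(-45\right) = -8640$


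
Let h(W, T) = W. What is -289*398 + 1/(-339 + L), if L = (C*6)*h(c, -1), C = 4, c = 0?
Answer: -38992459/339 ≈ -1.1502e+5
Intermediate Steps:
L = 0 (L = (4*6)*0 = 24*0 = 0)
-289*398 + 1/(-339 + L) = -289*398 + 1/(-339 + 0) = -115022 + 1/(-339) = -115022 - 1/339 = -38992459/339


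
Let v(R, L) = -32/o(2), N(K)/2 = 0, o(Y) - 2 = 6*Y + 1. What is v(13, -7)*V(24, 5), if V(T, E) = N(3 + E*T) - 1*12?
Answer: 128/5 ≈ 25.600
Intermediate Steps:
o(Y) = 3 + 6*Y (o(Y) = 2 + (6*Y + 1) = 2 + (1 + 6*Y) = 3 + 6*Y)
N(K) = 0 (N(K) = 2*0 = 0)
v(R, L) = -32/15 (v(R, L) = -32/(3 + 6*2) = -32/(3 + 12) = -32/15)
V(T, E) = -12 (V(T, E) = 0 - 1*12 = 0 - 12 = -12)
v(13, -7)*V(24, 5) = -32/15*(-12) = 128/5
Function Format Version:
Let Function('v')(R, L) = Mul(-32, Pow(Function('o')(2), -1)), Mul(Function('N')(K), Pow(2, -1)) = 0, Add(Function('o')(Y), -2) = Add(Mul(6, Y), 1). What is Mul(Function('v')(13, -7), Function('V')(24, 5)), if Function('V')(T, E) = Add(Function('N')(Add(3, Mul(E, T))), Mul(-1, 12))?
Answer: Rational(128, 5) ≈ 25.600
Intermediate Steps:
Function('o')(Y) = Add(3, Mul(6, Y)) (Function('o')(Y) = Add(2, Add(Mul(6, Y), 1)) = Add(2, Add(1, Mul(6, Y))) = Add(3, Mul(6, Y)))
Function('N')(K) = 0 (Function('N')(K) = Mul(2, 0) = 0)
Function('v')(R, L) = Rational(-32, 15) (Function('v')(R, L) = Mul(-32, Pow(Add(3, Mul(6, 2)), -1)) = Mul(-32, Pow(Add(3, 12), -1)) = Mul(-32, Pow(15, -1)) = Mul(-32, Rational(1, 15)) = Rational(-32, 15))
Function('V')(T, E) = -12 (Function('V')(T, E) = Add(0, Mul(-1, 12)) = Add(0, -12) = -12)
Mul(Function('v')(13, -7), Function('V')(24, 5)) = Mul(Rational(-32, 15), -12) = Rational(128, 5)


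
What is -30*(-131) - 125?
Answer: 3805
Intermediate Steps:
-30*(-131) - 125 = 3930 - 125 = 3805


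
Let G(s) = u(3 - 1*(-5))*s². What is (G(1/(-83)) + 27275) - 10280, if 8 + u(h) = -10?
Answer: 117078537/6889 ≈ 16995.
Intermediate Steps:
u(h) = -18 (u(h) = -8 - 10 = -18)
G(s) = -18*s²
(G(1/(-83)) + 27275) - 10280 = (-18*(1/(-83))² + 27275) - 10280 = (-18*(-1/83)² + 27275) - 10280 = (-18*1/6889 + 27275) - 10280 = (-18/6889 + 27275) - 10280 = 187897457/6889 - 10280 = 117078537/6889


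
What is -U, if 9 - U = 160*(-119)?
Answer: -19049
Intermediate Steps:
U = 19049 (U = 9 - 160*(-119) = 9 - 1*(-19040) = 9 + 19040 = 19049)
-U = -1*19049 = -19049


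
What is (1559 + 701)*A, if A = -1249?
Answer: -2822740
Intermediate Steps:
(1559 + 701)*A = (1559 + 701)*(-1249) = 2260*(-1249) = -2822740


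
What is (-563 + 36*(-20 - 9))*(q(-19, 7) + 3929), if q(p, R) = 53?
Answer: -6399074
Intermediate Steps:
(-563 + 36*(-20 - 9))*(q(-19, 7) + 3929) = (-563 + 36*(-20 - 9))*(53 + 3929) = (-563 + 36*(-29))*3982 = (-563 - 1044)*3982 = -1607*3982 = -6399074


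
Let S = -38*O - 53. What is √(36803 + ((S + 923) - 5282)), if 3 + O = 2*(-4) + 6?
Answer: √32581 ≈ 180.50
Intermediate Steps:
O = -5 (O = -3 + (2*(-4) + 6) = -3 + (-8 + 6) = -3 - 2 = -5)
S = 137 (S = -38*(-5) - 53 = 190 - 53 = 137)
√(36803 + ((S + 923) - 5282)) = √(36803 + ((137 + 923) - 5282)) = √(36803 + (1060 - 5282)) = √(36803 - 4222) = √32581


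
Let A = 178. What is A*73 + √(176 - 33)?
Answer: 12994 + √143 ≈ 13006.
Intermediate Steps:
A*73 + √(176 - 33) = 178*73 + √(176 - 33) = 12994 + √143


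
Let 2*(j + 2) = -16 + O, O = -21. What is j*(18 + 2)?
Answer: -410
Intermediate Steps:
j = -41/2 (j = -2 + (-16 - 21)/2 = -2 + (1/2)*(-37) = -2 - 37/2 = -41/2 ≈ -20.500)
j*(18 + 2) = -41*(18 + 2)/2 = -41/2*20 = -410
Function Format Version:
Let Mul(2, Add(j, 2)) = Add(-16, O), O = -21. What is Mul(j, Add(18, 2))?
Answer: -410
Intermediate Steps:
j = Rational(-41, 2) (j = Add(-2, Mul(Rational(1, 2), Add(-16, -21))) = Add(-2, Mul(Rational(1, 2), -37)) = Add(-2, Rational(-37, 2)) = Rational(-41, 2) ≈ -20.500)
Mul(j, Add(18, 2)) = Mul(Rational(-41, 2), Add(18, 2)) = Mul(Rational(-41, 2), 20) = -410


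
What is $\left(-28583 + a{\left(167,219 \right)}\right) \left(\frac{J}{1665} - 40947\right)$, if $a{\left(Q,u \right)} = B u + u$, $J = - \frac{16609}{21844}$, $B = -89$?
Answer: $\frac{14253640968626359}{7274052} \approx 1.9595 \cdot 10^{9}$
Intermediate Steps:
$J = - \frac{16609}{21844}$ ($J = \left(-16609\right) \frac{1}{21844} = - \frac{16609}{21844} \approx -0.76035$)
$a{\left(Q,u \right)} = - 88 u$ ($a{\left(Q,u \right)} = - 89 u + u = - 88 u$)
$\left(-28583 + a{\left(167,219 \right)}\right) \left(\frac{J}{1665} - 40947\right) = \left(-28583 - 19272\right) \left(- \frac{16609}{21844 \cdot 1665} - 40947\right) = \left(-28583 - 19272\right) \left(\left(- \frac{16609}{21844}\right) \frac{1}{1665} - 40947\right) = - 47855 \left(- \frac{16609}{36370260} - 40947\right) = \left(-47855\right) \left(- \frac{1489253052829}{36370260}\right) = \frac{14253640968626359}{7274052}$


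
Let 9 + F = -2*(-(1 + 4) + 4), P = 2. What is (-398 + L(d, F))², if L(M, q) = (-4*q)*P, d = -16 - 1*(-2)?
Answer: 116964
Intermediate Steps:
d = -14 (d = -16 + 2 = -14)
F = -7 (F = -9 - 2*(-(1 + 4) + 4) = -9 - 2*(-1*5 + 4) = -9 - 2*(-5 + 4) = -9 - 2*(-1) = -9 + 2 = -7)
L(M, q) = -8*q (L(M, q) = -4*q*2 = -8*q)
(-398 + L(d, F))² = (-398 - 8*(-7))² = (-398 + 56)² = (-342)² = 116964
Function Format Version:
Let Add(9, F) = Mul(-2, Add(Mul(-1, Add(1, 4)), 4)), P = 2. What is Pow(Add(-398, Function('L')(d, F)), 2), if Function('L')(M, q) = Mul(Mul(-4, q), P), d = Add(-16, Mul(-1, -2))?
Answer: 116964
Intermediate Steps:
d = -14 (d = Add(-16, 2) = -14)
F = -7 (F = Add(-9, Mul(-2, Add(Mul(-1, Add(1, 4)), 4))) = Add(-9, Mul(-2, Add(Mul(-1, 5), 4))) = Add(-9, Mul(-2, Add(-5, 4))) = Add(-9, Mul(-2, -1)) = Add(-9, 2) = -7)
Function('L')(M, q) = Mul(-8, q) (Function('L')(M, q) = Mul(Mul(-4, q), 2) = Mul(-8, q))
Pow(Add(-398, Function('L')(d, F)), 2) = Pow(Add(-398, Mul(-8, -7)), 2) = Pow(Add(-398, 56), 2) = Pow(-342, 2) = 116964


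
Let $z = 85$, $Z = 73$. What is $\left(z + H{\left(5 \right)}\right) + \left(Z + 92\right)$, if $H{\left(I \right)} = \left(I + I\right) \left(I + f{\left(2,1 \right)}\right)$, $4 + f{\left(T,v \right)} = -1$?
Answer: $250$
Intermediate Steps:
$f{\left(T,v \right)} = -5$ ($f{\left(T,v \right)} = -4 - 1 = -5$)
$H{\left(I \right)} = 2 I \left(-5 + I\right)$ ($H{\left(I \right)} = \left(I + I\right) \left(I - 5\right) = 2 I \left(-5 + I\right)$)
$\left(z + H{\left(5 \right)}\right) + \left(Z + 92\right) = \left(85 + 2 \cdot 5 \left(-5 + 5\right)\right) + \left(73 + 92\right) = \left(85 + 2 \cdot 5 \cdot 0\right) + 165 = \left(85 + 0\right) + 165 = 85 + 165 = 250$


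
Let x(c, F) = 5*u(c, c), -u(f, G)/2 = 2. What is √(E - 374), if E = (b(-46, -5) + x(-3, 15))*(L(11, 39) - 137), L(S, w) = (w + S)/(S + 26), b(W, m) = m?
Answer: √4130569/37 ≈ 54.929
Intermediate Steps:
u(f, G) = -4 (u(f, G) = -2*2 = -4)
L(S, w) = (S + w)/(26 + S)
x(c, F) = -20 (x(c, F) = 5*(-4) = -20)
E = 125475/37 (E = (-5 - 20)*((11 + 39)/(26 + 11) - 137) = -25*(50/37 - 137) = -25*(-5019/37) = 125475/37 ≈ 3391.2)
√(E - 374) = √(125475/37 - 374) = √(111637/37) = √4130569/37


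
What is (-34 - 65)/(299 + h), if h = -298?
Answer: -99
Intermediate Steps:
(-34 - 65)/(299 + h) = (-34 - 65)/(299 - 298) = -99/1 = -99*1 = -99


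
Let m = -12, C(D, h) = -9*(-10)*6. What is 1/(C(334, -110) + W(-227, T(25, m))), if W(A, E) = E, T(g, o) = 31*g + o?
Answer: 1/1303 ≈ 0.00076746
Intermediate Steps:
C(D, h) = 540 (C(D, h) = 90*6 = 540)
T(g, o) = o + 31*g
1/(C(334, -110) + W(-227, T(25, m))) = 1/(540 + (-12 + 31*25)) = 1/(540 + (-12 + 775)) = 1/(540 + 763) = 1/1303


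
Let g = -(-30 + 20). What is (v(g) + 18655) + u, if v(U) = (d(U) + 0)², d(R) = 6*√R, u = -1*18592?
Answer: 423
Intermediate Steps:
u = -18592
g = 10 (g = -1*(-10) = 10)
v(U) = 36*U (v(U) = (6*√U + 0)² = (6*√U)² = 36*U)
(v(g) + 18655) + u = (36*10 + 18655) - 18592 = (360 + 18655) - 18592 = 19015 - 18592 = 423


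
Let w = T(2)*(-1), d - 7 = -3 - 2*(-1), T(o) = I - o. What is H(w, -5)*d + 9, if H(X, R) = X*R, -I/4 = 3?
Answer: -411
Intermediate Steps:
I = -12 (I = -4*3 = -12)
T(o) = -12 - o
d = 6 (d = 7 + (-3 - 2*(-1)) = 7 + (-3 + 2) = 7 - 1 = 6)
w = 14 (w = (-12 - 1*2)*(-1) = (-12 - 2)*(-1) = -14*(-1) = 14)
H(X, R) = R*X
H(w, -5)*d + 9 = -5*14*6 + 9 = -70*6 + 9 = -420 + 9 = -411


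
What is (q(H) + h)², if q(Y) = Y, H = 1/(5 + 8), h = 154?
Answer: 4012009/169 ≈ 23740.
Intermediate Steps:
H = 1/13 ≈ 0.076923
(q(H) + h)² = (1/13 + 154)² = (2003/13)² = 4012009/169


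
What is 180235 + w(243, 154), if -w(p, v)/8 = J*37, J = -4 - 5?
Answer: 182899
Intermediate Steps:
J = -9
w(p, v) = 2664 (w(p, v) = -(-72)*37 = -8*(-333) = 2664)
180235 + w(243, 154) = 180235 + 2664 = 182899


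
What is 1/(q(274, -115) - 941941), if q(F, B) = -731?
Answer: -1/942672 ≈ -1.0608e-6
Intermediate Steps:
1/(q(274, -115) - 941941) = 1/(-731 - 941941) = 1/(-942672) = -1/942672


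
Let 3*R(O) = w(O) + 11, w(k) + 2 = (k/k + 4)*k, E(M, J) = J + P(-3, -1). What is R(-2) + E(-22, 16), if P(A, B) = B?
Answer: 44/3 ≈ 14.667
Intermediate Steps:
E(M, J) = -1 + J (E(M, J) = J - 1 = -1 + J)
w(k) = -2 + 5*k (w(k) = -2 + (k/k + 4)*k = -2 + (1 + 4)*k = -2 + 5*k)
R(O) = 3 + 5*O/3 (R(O) = ((-2 + 5*O) + 11)/3 = (9 + 5*O)/3 = 3 + 5*O/3)
R(-2) + E(-22, 16) = (3 + (5/3)*(-2)) + (-1 + 16) = (3 - 10/3) + 15 = -⅓ + 15 = 44/3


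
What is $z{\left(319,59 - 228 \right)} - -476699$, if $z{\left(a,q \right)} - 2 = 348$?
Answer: $477049$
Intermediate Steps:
$z{\left(a,q \right)} = 350$ ($z{\left(a,q \right)} = 2 + 348 = 350$)
$z{\left(319,59 - 228 \right)} - -476699 = 350 - -476699 = 350 + 476699 = 477049$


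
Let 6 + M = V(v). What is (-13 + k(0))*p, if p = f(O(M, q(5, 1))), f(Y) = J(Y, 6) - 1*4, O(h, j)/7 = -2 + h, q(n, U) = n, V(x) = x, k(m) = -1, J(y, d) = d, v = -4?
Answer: -28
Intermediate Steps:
M = -10 (M = -6 - 4 = -10)
O(h, j) = -14 + 7*h (O(h, j) = 7*(-2 + h) = -14 + 7*h)
f(Y) = 2 (f(Y) = 6 - 1*4 = 6 - 4 = 2)
p = 2
(-13 + k(0))*p = (-13 - 1)*2 = -14*2 = -28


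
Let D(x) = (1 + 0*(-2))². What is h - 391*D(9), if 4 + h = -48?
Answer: -443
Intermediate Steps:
h = -52 (h = -4 - 48 = -52)
D(x) = 1 (D(x) = (1 + 0)² = 1² = 1)
h - 391*D(9) = -52 - 391*1 = -52 - 391 = -443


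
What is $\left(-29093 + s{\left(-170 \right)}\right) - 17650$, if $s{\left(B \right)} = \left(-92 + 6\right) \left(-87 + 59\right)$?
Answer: $-44335$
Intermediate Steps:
$s{\left(B \right)} = 2408$ ($s{\left(B \right)} = \left(-86\right) \left(-28\right) = 2408$)
$\left(-29093 + s{\left(-170 \right)}\right) - 17650 = \left(-29093 + 2408\right) - 17650 = -26685 - 17650 = -44335$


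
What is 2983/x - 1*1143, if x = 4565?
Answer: -5214812/4565 ≈ -1142.3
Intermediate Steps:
2983/x - 1*1143 = 2983/4565 - 1*1143 = 2983*(1/4565) - 1143 = 2983/4565 - 1143 = -5214812/4565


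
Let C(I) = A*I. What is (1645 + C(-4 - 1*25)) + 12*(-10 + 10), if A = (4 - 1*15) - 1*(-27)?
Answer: 1181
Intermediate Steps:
A = 16 (A = (4 - 15) + 27 = -11 + 27 = 16)
C(I) = 16*I
(1645 + C(-4 - 1*25)) + 12*(-10 + 10) = (1645 + 16*(-4 - 1*25)) + 12*(-10 + 10) = (1645 + 16*(-4 - 25)) + 12*0 = (1645 + 16*(-29)) + 0 = (1645 - 464) + 0 = 1181 + 0 = 1181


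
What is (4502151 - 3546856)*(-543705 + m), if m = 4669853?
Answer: 3941688553660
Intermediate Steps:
(4502151 - 3546856)*(-543705 + m) = (4502151 - 3546856)*(-543705 + 4669853) = 955295*4126148 = 3941688553660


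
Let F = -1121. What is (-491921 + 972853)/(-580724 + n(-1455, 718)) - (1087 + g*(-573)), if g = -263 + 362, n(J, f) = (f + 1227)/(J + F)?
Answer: 83233250474328/1495946969 ≈ 55639.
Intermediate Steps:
n(J, f) = (1227 + f)/(-1121 + J) (n(J, f) = (f + 1227)/(J - 1121) = (1227 + f)/(-1121 + J))
g = 99
(-491921 + 972853)/(-580724 + n(-1455, 718)) - (1087 + g*(-573)) = (-491921 + 972853)/(-580724 + (1227 + 718)/(-1121 - 1455)) - (1087 + 99*(-573)) = 480932/(-580724 + 1945/(-2576)) - (1087 - 56727) = 480932/(-580724 - 1/2576*1945) - 1*(-55640) = 480932/(-580724 - 1945/2576) + 55640 = 480932/(-1495946969/2576) + 55640 = 480932*(-2576/1495946969) + 55640 = -1238880832/1495946969 + 55640 = 83233250474328/1495946969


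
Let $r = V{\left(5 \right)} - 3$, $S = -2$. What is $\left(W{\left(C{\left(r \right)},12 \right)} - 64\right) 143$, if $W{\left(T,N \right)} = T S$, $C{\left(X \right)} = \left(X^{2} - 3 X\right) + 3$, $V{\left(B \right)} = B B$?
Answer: $-129558$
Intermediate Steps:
$V{\left(B \right)} = B^{2}$
$r = 22$ ($r = 5^{2} - 3 = 25 - 3 = 22$)
$C{\left(X \right)} = 3 + X^{2} - 3 X$
$W{\left(T,N \right)} = - 2 T$ ($W{\left(T,N \right)} = T \left(-2\right) = - 2 T$)
$\left(W{\left(C{\left(r \right)},12 \right)} - 64\right) 143 = \left(- 2 \left(3 + 22^{2} - 66\right) - 64\right) 143 = \left(- 2 \left(3 + 484 - 66\right) - 64\right) 143 = \left(\left(-2\right) 421 - 64\right) 143 = \left(-842 - 64\right) 143 = \left(-906\right) 143 = -129558$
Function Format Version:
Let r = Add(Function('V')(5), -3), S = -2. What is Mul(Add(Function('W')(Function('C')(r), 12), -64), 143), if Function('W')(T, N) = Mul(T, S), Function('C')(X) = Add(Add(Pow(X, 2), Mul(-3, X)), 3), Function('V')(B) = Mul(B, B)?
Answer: -129558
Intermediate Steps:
Function('V')(B) = Pow(B, 2)
r = 22 (r = Add(Pow(5, 2), -3) = Add(25, -3) = 22)
Function('C')(X) = Add(3, Pow(X, 2), Mul(-3, X))
Function('W')(T, N) = Mul(-2, T) (Function('W')(T, N) = Mul(T, -2) = Mul(-2, T))
Mul(Add(Function('W')(Function('C')(r), 12), -64), 143) = Mul(Add(Mul(-2, Add(3, Pow(22, 2), Mul(-3, 22))), -64), 143) = Mul(Add(Mul(-2, Add(3, 484, -66)), -64), 143) = Mul(Add(Mul(-2, 421), -64), 143) = Mul(Add(-842, -64), 143) = Mul(-906, 143) = -129558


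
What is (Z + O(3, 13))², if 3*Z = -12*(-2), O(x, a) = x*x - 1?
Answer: 256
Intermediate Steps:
O(x, a) = -1 + x² (O(x, a) = x² - 1 = -1 + x²)
Z = 8 (Z = (-12*(-2))/3 = (⅓)*24 = 8)
(Z + O(3, 13))² = (8 + (-1 + 3²))² = (8 + (-1 + 9))² = (8 + 8)² = 16² = 256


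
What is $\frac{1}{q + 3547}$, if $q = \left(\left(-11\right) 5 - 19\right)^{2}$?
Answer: $\frac{1}{9023} \approx 0.00011083$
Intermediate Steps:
$q = 5476$ ($q = \left(-55 - 19\right)^{2} = \left(-74\right)^{2} = 5476$)
$\frac{1}{q + 3547} = \frac{1}{5476 + 3547} = \frac{1}{9023}$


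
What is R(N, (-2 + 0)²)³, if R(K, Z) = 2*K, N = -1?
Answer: -8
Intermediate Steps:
R(N, (-2 + 0)²)³ = (2*(-1))³ = (-2)³ = -8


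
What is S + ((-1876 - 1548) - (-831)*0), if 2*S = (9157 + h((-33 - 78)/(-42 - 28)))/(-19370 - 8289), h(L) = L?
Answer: -13259259341/3872260 ≈ -3424.2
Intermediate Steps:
S = -641101/3872260 (S = ((9157 + (-33 - 78)/(-42 - 28))/(-19370 - 8289))/2 = ((9157 - 111/(-70))/(-27659))/2 = ((9157 - 111*(-1/70))*(-1/27659))/2 = ((9157 + 111/70)*(-1/27659))/2 = ((641101/70)*(-1/27659))/2 = (½)*(-641101/1936130) = -641101/3872260 ≈ -0.16556)
S + ((-1876 - 1548) - (-831)*0) = -641101/3872260 + ((-1876 - 1548) - (-831)*0) = -641101/3872260 + (-3424 - 1*0) = -641101/3872260 + (-3424 + 0) = -641101/3872260 - 3424 = -13259259341/3872260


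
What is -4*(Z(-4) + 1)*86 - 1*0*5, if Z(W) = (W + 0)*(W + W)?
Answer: -11352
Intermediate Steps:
Z(W) = 2*W**2 (Z(W) = W*(2*W) = 2*W**2)
-4*(Z(-4) + 1)*86 - 1*0*5 = -4*(2*(-4)**2 + 1)*86 - 1*0*5 = -4*(2*16 + 1)*86 + 0*5 = -4*(32 + 1)*86 + 0 = -4*33*86 + 0 = -132*86 + 0 = -11352 + 0 = -11352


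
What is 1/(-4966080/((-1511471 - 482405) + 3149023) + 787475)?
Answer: 55007/43316400845 ≈ 1.2699e-6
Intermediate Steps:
1/(-4966080/((-1511471 - 482405) + 3149023) + 787475) = 1/(-4966080/(-1993876 + 3149023) + 787475) = 1/(-4966080/1155147 + 787475) = 1/(-4966080*1/1155147 + 787475) = 1/(-236480/55007 + 787475) = 1/(43316400845/55007) = 55007/43316400845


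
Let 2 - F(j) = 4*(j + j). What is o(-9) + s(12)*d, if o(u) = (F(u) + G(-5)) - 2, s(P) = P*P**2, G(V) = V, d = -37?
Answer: -63869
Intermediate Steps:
F(j) = 2 - 8*j (F(j) = 2 - 4*(j + j) = 2 - 4*2*j = 2 - 8*j)
s(P) = P**3
o(u) = -5 - 8*u (o(u) = ((2 - 8*u) - 5) - 2 = (-3 - 8*u) - 2 = -5 - 8*u)
o(-9) + s(12)*d = (-5 - 8*(-9)) + 12**3*(-37) = (-5 + 72) + 1728*(-37) = 67 - 63936 = -63869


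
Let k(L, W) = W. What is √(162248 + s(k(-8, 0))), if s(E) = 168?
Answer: 4*√10151 ≈ 403.01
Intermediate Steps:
√(162248 + s(k(-8, 0))) = √(162248 + 168) = √162416 = 4*√10151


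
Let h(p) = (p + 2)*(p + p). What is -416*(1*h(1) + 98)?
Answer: -43264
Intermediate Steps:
h(p) = 2*p*(2 + p) (h(p) = (2 + p)*(2*p) = 2*p*(2 + p))
-416*(1*h(1) + 98) = -416*(1*(2*1*(2 + 1)) + 98) = -416*(1*(2*1*3) + 98) = -416*(1*6 + 98) = -416*(6 + 98) = -416*104 = -43264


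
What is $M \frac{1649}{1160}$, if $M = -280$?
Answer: $- \frac{11543}{29} \approx -398.03$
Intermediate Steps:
$M \frac{1649}{1160} = - 280 \cdot \frac{1649}{1160} = - 280 \cdot 1649 \cdot \frac{1}{1160} = \left(-280\right) \frac{1649}{1160} = - \frac{11543}{29}$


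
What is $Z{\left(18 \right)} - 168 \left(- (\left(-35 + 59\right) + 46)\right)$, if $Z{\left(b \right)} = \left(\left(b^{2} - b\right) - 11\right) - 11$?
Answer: $12044$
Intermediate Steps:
$Z{\left(b \right)} = -22 + b^{2} - b$ ($Z{\left(b \right)} = \left(-11 + b^{2} - b\right) - 11 = -22 + b^{2} - b$)
$Z{\left(18 \right)} - 168 \left(- (\left(-35 + 59\right) + 46)\right) = \left(-22 + 18^{2} - 18\right) - 168 \left(- (\left(-35 + 59\right) + 46)\right) = \left(-22 + 324 - 18\right) - 168 \left(- (24 + 46)\right) = 284 - 168 \left(\left(-1\right) 70\right) = 284 - -11760 = 284 + 11760 = 12044$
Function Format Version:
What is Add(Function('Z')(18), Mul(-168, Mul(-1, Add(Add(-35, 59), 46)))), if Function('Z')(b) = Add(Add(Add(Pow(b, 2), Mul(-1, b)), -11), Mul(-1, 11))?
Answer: 12044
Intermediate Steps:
Function('Z')(b) = Add(-22, Pow(b, 2), Mul(-1, b)) (Function('Z')(b) = Add(Add(-11, Pow(b, 2), Mul(-1, b)), -11) = Add(-22, Pow(b, 2), Mul(-1, b)))
Add(Function('Z')(18), Mul(-168, Mul(-1, Add(Add(-35, 59), 46)))) = Add(Add(-22, Pow(18, 2), Mul(-1, 18)), Mul(-168, Mul(-1, Add(Add(-35, 59), 46)))) = Add(Add(-22, 324, -18), Mul(-168, Mul(-1, Add(24, 46)))) = Add(284, Mul(-168, Mul(-1, 70))) = Add(284, Mul(-168, -70)) = Add(284, 11760) = 12044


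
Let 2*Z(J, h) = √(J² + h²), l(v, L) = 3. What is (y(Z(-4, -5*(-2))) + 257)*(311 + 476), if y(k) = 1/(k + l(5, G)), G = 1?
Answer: 4042819/20 + 787*√29/20 ≈ 2.0235e+5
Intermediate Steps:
Z(J, h) = √(J² + h²)/2
y(k) = 1/(3 + k) (y(k) = 1/(k + 3) = 1/(3 + k))
(y(Z(-4, -5*(-2))) + 257)*(311 + 476) = (1/(3 + √((-4)² + (-5*(-2))²)/2) + 257)*(311 + 476) = (1/(3 + √(16 + 10²)/2) + 257)*787 = (1/(3 + √(16 + 100)/2) + 257)*787 = (1/(3 + √116/2) + 257)*787 = (1/(3 + (2*√29)/2) + 257)*787 = (1/(3 + √29) + 257)*787 = (257 + 1/(3 + √29))*787 = 202259 + 787/(3 + √29)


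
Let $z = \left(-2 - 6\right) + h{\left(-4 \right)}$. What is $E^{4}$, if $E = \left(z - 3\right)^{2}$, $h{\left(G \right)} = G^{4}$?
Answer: $12981613503750390625$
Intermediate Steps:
$z = 248$ ($z = \left(-2 - 6\right) + \left(-4\right)^{4} = \left(-2 - 6\right) + 256 = -8 + 256 = 248$)
$E = 60025$ ($E = \left(248 - 3\right)^{2} = 245^{2} = 60025$)
$E^{4} = 60025^{4} = 12981613503750390625$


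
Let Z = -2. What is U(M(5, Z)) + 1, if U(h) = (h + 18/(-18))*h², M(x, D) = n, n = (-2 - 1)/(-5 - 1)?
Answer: 7/8 ≈ 0.87500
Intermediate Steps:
n = ½ (n = -3/(-6) = -3*(-⅙) = ½ ≈ 0.50000)
M(x, D) = ½
U(h) = h²*(-1 + h) (U(h) = (h + 18*(-1/18))*h² = (h - 1)*h² = (-1 + h)*h² = h²*(-1 + h))
U(M(5, Z)) + 1 = (½)²*(-1 + ½) + 1 = (¼)*(-½) + 1 = -⅛ + 1 = 7/8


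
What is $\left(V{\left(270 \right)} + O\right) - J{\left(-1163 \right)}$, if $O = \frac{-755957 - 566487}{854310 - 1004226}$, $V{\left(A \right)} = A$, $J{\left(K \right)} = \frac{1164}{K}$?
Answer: $\frac{12196906939}{43588077} \approx 279.82$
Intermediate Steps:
$O = \frac{330611}{37479}$ ($O = - \frac{1322444}{-149916} = \left(-1322444\right) \left(- \frac{1}{149916}\right) = \frac{330611}{37479} \approx 8.8212$)
$\left(V{\left(270 \right)} + O\right) - J{\left(-1163 \right)} = \left(270 + \frac{330611}{37479}\right) - \frac{1164}{-1163} = \frac{10449941}{37479} - 1164 \left(- \frac{1}{1163}\right) = \frac{10449941}{37479} - - \frac{1164}{1163} = \frac{10449941}{37479} + \frac{1164}{1163} = \frac{12196906939}{43588077}$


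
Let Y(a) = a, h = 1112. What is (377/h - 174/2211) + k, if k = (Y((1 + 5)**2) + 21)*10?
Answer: 467353433/819544 ≈ 570.26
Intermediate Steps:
k = 570 (k = ((1 + 5)**2 + 21)*10 = (6**2 + 21)*10 = (36 + 21)*10 = 57*10 = 570)
(377/h - 174/2211) + k = (377/1112 - 174/2211) + 570 = (377*(1/1112) - 174*1/2211) + 570 = (377/1112 - 58/737) + 570 = 213353/819544 + 570 = 467353433/819544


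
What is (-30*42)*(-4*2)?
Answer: 10080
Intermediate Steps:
(-30*42)*(-4*2) = -1260*(-8) = 10080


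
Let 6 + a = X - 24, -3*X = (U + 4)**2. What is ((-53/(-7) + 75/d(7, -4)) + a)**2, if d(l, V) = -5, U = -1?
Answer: 80089/49 ≈ 1634.5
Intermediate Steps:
X = -3 (X = -(-1 + 4)**2/3 = -1/3*3**2 = -1/3*9 = -3)
a = -33 (a = -6 + (-3 - 24) = -6 - 27 = -33)
((-53/(-7) + 75/d(7, -4)) + a)**2 = ((-53/(-7) + 75/(-5)) - 33)**2 = ((-53*(-1/7) + 75*(-1/5)) - 33)**2 = ((53/7 - 15) - 33)**2 = (-52/7 - 33)**2 = (-283/7)**2 = 80089/49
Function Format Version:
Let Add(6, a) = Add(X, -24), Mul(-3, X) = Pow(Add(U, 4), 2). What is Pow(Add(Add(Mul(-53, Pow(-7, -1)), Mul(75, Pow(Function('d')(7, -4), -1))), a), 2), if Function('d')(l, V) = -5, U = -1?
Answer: Rational(80089, 49) ≈ 1634.5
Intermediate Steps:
X = -3 (X = Mul(Rational(-1, 3), Pow(Add(-1, 4), 2)) = Mul(Rational(-1, 3), Pow(3, 2)) = Mul(Rational(-1, 3), 9) = -3)
a = -33 (a = Add(-6, Add(-3, -24)) = Add(-6, -27) = -33)
Pow(Add(Add(Mul(-53, Pow(-7, -1)), Mul(75, Pow(Function('d')(7, -4), -1))), a), 2) = Pow(Add(Add(Mul(-53, Pow(-7, -1)), Mul(75, Pow(-5, -1))), -33), 2) = Pow(Add(Add(Mul(-53, Rational(-1, 7)), Mul(75, Rational(-1, 5))), -33), 2) = Pow(Add(Add(Rational(53, 7), -15), -33), 2) = Pow(Add(Rational(-52, 7), -33), 2) = Pow(Rational(-283, 7), 2) = Rational(80089, 49)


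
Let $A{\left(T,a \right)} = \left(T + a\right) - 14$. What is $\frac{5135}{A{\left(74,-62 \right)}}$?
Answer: $- \frac{5135}{2} \approx -2567.5$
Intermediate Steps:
$A{\left(T,a \right)} = -14 + T + a$ ($A{\left(T,a \right)} = \left(T + a\right) - 14 = -14 + T + a$)
$\frac{5135}{A{\left(74,-62 \right)}} = \frac{5135}{-14 + 74 - 62} = \frac{5135}{-2} = 5135 \left(- \frac{1}{2}\right) = - \frac{5135}{2}$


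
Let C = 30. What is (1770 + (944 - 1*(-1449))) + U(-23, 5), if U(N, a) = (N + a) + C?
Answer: 4175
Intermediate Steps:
U(N, a) = 30 + N + a (U(N, a) = (N + a) + 30 = 30 + N + a)
(1770 + (944 - 1*(-1449))) + U(-23, 5) = (1770 + (944 - 1*(-1449))) + (30 - 23 + 5) = (1770 + (944 + 1449)) + 12 = (1770 + 2393) + 12 = 4163 + 12 = 4175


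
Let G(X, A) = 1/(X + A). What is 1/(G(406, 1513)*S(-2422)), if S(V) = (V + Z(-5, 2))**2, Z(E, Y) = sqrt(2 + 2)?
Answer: 1919/5856400 ≈ 0.00032768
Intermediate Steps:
Z(E, Y) = 2 (Z(E, Y) = sqrt(4) = 2)
G(X, A) = 1/(A + X)
S(V) = (2 + V)**2 (S(V) = (V + 2)**2 = (2 + V)**2)
1/(G(406, 1513)*S(-2422)) = 1/((1/(1513 + 406))*((2 - 2422)**2)) = 1/((1/1919)*((-2420)**2)) = 1/((1/1919)*5856400) = 1919*(1/5856400) = 1919/5856400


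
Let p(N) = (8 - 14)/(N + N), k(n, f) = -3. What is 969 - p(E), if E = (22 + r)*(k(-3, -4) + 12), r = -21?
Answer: 2908/3 ≈ 969.33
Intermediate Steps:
E = 9 (E = (22 - 21)*(-3 + 12) = 1*9 = 9)
p(N) = -3/N (p(N) = -6*1/(2*N) = -3/N)
969 - p(E) = 969 - (-3)/9 = 969 - 1*(-⅓) = 969 + ⅓ = 2908/3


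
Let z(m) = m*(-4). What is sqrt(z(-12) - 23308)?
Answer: 2*I*sqrt(5815) ≈ 152.51*I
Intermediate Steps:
z(m) = -4*m
sqrt(z(-12) - 23308) = sqrt(-4*(-12) - 23308) = sqrt(48 - 23308) = sqrt(-23260) = 2*I*sqrt(5815)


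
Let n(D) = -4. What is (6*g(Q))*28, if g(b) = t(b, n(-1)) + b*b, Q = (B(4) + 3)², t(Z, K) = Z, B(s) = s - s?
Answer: 15120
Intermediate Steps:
B(s) = 0
Q = 9 (Q = (0 + 3)² = 3² = 9)
g(b) = b + b² (g(b) = b + b*b = b + b²)
(6*g(Q))*28 = (6*(9*(1 + 9)))*28 = (6*(9*10))*28 = (6*90)*28 = 540*28 = 15120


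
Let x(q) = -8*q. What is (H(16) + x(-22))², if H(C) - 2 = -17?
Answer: 25921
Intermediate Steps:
H(C) = -15 (H(C) = 2 - 17 = -15)
(H(16) + x(-22))² = (-15 - 8*(-22))² = (-15 + 176)² = 161² = 25921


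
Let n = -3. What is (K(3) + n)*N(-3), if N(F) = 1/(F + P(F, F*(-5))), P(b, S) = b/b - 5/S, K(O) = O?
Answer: 0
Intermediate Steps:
P(b, S) = 1 - 5/S
N(F) = 1/(F - (-5 - 5*F)/(5*F)) (N(F) = 1/(F + (-5 + F*(-5))/((F*(-5)))) = 1/(F + (-5 - 5*F)/((-5*F))) = 1/(F + (-1/(5*F))*(-5 - 5*F)) = 1/(F - (-5 - 5*F)/(5*F)))
(K(3) + n)*N(-3) = (3 - 3)*(-3/(1 - 3 + (-3)²)) = 0*(-3/(1 - 3 + 9)) = 0*(-3/7) = 0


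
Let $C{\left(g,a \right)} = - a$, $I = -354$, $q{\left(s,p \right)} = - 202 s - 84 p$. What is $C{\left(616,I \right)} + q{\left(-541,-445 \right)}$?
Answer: $147016$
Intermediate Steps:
$C{\left(616,I \right)} + q{\left(-541,-445 \right)} = \left(-1\right) \left(-354\right) - -146662 = 354 + \left(109282 + 37380\right) = 354 + 146662 = 147016$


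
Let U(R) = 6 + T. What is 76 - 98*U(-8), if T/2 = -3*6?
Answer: 3016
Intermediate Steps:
T = -36 (T = 2*(-3*6) = 2*(-18) = -36)
U(R) = -30 (U(R) = 6 - 36 = -30)
76 - 98*U(-8) = 76 - 98*(-30) = 76 + 2940 = 3016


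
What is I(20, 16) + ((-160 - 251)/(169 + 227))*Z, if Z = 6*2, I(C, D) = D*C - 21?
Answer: 3152/11 ≈ 286.55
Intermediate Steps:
I(C, D) = -21 + C*D (I(C, D) = C*D - 21 = -21 + C*D)
Z = 12
I(20, 16) + ((-160 - 251)/(169 + 227))*Z = (-21 + 20*16) + ((-160 - 251)/(169 + 227))*12 = (-21 + 320) - 411/396*12 = 299 - 411*1/396*12 = 299 - 137/132*12 = 299 - 137/11 = 3152/11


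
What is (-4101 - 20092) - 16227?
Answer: -40420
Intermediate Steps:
(-4101 - 20092) - 16227 = -24193 - 16227 = -40420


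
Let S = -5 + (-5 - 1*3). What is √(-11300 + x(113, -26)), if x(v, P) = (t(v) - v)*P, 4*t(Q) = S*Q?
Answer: √4746/2 ≈ 34.446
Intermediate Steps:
S = -13 (S = -5 + (-5 - 3) = -5 - 8 = -13)
t(Q) = -13*Q/4 (t(Q) = (-13*Q)/4 = -13*Q/4)
x(v, P) = -17*P*v/4 (x(v, P) = (-13*v/4 - v)*P = (-17*v/4)*P = -17*P*v/4)
√(-11300 + x(113, -26)) = √(-11300 - 17/4*(-26)*113) = √(-11300 + 24973/2) = √(2373/2) = √4746/2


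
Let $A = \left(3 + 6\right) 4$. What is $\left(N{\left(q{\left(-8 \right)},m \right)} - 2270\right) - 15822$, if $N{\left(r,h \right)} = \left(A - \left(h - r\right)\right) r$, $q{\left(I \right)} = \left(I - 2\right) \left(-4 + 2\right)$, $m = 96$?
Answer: $-18892$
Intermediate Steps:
$A = 36$ ($A = 9 \cdot 4 = 36$)
$q{\left(I \right)} = 4 - 2 I$ ($q{\left(I \right)} = \left(-2 + I\right) \left(-2\right) = 4 - 2 I$)
$N{\left(r,h \right)} = r \left(36 + r - h\right)$ ($N{\left(r,h \right)} = \left(36 - \left(h - r\right)\right) r = \left(36 + r - h\right) r = r \left(36 + r - h\right)$)
$\left(N{\left(q{\left(-8 \right)},m \right)} - 2270\right) - 15822 = \left(\left(4 - -16\right) \left(36 + \left(4 - -16\right) - 96\right) - 2270\right) - 15822 = \left(\left(4 + 16\right) \left(36 + \left(4 + 16\right) - 96\right) - 2270\right) - 15822 = \left(20 \left(36 + 20 - 96\right) - 2270\right) - 15822 = \left(20 \left(-40\right) - 2270\right) - 15822 = \left(-800 - 2270\right) - 15822 = -3070 - 15822 = -18892$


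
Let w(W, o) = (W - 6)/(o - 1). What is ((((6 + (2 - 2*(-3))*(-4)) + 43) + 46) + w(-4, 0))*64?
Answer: 4672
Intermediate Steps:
w(W, o) = (-6 + W)/(-1 + o)
((((6 + (2 - 2*(-3))*(-4)) + 43) + 46) + w(-4, 0))*64 = ((((6 + (2 - 2*(-3))*(-4)) + 43) + 46) + (-6 - 4)/(-1 + 0))*64 = ((((6 + (2 + 6)*(-4)) + 43) + 46) - 10/(-1))*64 = ((((6 + 8*(-4)) + 43) + 46) - 1*(-10))*64 = ((((6 - 32) + 43) + 46) + 10)*64 = (((-26 + 43) + 46) + 10)*64 = ((17 + 46) + 10)*64 = (63 + 10)*64 = 73*64 = 4672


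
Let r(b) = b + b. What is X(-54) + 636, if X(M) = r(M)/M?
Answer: 638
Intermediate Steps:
r(b) = 2*b
X(M) = 2 (X(M) = (2*M)/M = 2)
X(-54) + 636 = 2 + 636 = 638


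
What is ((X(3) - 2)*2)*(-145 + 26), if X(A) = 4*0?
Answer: 476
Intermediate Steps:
X(A) = 0
((X(3) - 2)*2)*(-145 + 26) = ((0 - 2)*2)*(-145 + 26) = -2*2*(-119) = -4*(-119) = 476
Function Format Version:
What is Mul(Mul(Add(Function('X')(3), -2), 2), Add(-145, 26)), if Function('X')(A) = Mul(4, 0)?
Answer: 476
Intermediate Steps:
Function('X')(A) = 0
Mul(Mul(Add(Function('X')(3), -2), 2), Add(-145, 26)) = Mul(Mul(Add(0, -2), 2), Add(-145, 26)) = Mul(Mul(-2, 2), -119) = Mul(-4, -119) = 476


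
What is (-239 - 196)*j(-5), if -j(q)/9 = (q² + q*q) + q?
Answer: 176175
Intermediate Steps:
j(q) = -18*q² - 9*q (j(q) = -9*((q² + q*q) + q) = -9*((q² + q²) + q) = -9*(2*q² + q) = -9*(q + 2*q²) = -18*q² - 9*q)
(-239 - 196)*j(-5) = (-239 - 196)*(-9*(-5)*(1 + 2*(-5))) = -(-3915)*(-5)*(1 - 10) = -(-3915)*(-5)*(-9) = -435*(-405) = 176175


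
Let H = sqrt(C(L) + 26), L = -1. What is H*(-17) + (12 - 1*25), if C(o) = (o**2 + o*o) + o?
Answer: -13 - 51*sqrt(3) ≈ -101.33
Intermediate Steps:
C(o) = o + 2*o**2 (C(o) = (o**2 + o**2) + o = 2*o**2 + o = o + 2*o**2)
H = 3*sqrt(3) (H = sqrt(-(1 + 2*(-1)) + 26) = sqrt(-(1 - 2) + 26) = sqrt(-1*(-1) + 26) = sqrt(1 + 26) = sqrt(27) = 3*sqrt(3) ≈ 5.1962)
H*(-17) + (12 - 1*25) = (3*sqrt(3))*(-17) + (12 - 1*25) = -51*sqrt(3) + (12 - 25) = -51*sqrt(3) - 13 = -13 - 51*sqrt(3)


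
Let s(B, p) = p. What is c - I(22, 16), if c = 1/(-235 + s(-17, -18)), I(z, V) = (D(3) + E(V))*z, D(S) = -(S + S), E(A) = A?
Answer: -55661/253 ≈ -220.00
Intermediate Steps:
D(S) = -2*S
I(z, V) = z*(-6 + V) (I(z, V) = (-2*3 + V)*z = (-6 + V)*z = z*(-6 + V))
c = -1/253 (c = 1/(-235 - 18) = 1/(-253) = -1/253 ≈ -0.0039526)
c - I(22, 16) = -1/253 - 22*(-6 + 16) = -1/253 - 22*10 = -1/253 - 1*220 = -1/253 - 220 = -55661/253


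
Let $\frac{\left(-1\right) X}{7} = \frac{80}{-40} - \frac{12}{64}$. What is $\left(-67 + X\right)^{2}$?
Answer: $\frac{683929}{256} \approx 2671.6$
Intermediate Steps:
$X = \frac{245}{16}$ ($X = - 7 \left(\frac{80}{-40} - \frac{12}{64}\right) = - 7 \left(80 \left(- \frac{1}{40}\right) - \frac{3}{16}\right) = - 7 \left(-2 - \frac{3}{16}\right) = \left(-7\right) \left(- \frac{35}{16}\right) = \frac{245}{16} \approx 15.313$)
$\left(-67 + X\right)^{2} = \left(-67 + \frac{245}{16}\right)^{2} = \left(- \frac{827}{16}\right)^{2} = \frac{683929}{256}$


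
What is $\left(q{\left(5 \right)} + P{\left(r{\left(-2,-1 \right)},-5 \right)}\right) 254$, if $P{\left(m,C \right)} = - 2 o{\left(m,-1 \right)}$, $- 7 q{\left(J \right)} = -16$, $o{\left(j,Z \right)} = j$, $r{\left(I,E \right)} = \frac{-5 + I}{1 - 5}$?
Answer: $- \frac{2159}{7} \approx -308.43$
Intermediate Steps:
$r{\left(I,E \right)} = \frac{5}{4} - \frac{I}{4}$ ($r{\left(I,E \right)} = \frac{-5 + I}{-4} = \left(-5 + I\right) \left(- \frac{1}{4}\right) = \frac{5}{4} - \frac{I}{4}$)
$q{\left(J \right)} = \frac{16}{7}$ ($q{\left(J \right)} = \left(- \frac{1}{7}\right) \left(-16\right) = \frac{16}{7}$)
$P{\left(m,C \right)} = - 2 m$
$\left(q{\left(5 \right)} + P{\left(r{\left(-2,-1 \right)},-5 \right)}\right) 254 = \left(\frac{16}{7} - 2 \left(\frac{5}{4} - - \frac{1}{2}\right)\right) 254 = \left(\frac{16}{7} - 2 \left(\frac{5}{4} + \frac{1}{2}\right)\right) 254 = \left(\frac{16}{7} - \frac{7}{2}\right) 254 = \left(- \frac{17}{14}\right) 254 = - \frac{2159}{7}$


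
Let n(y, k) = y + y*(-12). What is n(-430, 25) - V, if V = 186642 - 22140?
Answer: -159772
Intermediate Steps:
V = 164502
n(y, k) = -11*y (n(y, k) = y - 12*y = -11*y)
n(-430, 25) - V = -11*(-430) - 1*164502 = 4730 - 164502 = -159772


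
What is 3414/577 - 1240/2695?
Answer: 1697050/311003 ≈ 5.4567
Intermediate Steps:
3414/577 - 1240/2695 = 3414*(1/577) - 1240*1/2695 = 3414/577 - 248/539 = 1697050/311003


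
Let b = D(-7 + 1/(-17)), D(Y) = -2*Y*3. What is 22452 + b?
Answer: 382404/17 ≈ 22494.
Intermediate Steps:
D(Y) = -6*Y
b = 720/17 (b = -6*(-7 + 1/(-17)) = -6*(-7 - 1/17) = -6*(-120/17) = 720/17 ≈ 42.353)
22452 + b = 22452 + 720/17 = 382404/17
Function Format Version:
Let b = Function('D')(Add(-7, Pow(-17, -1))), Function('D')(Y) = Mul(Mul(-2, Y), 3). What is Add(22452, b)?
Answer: Rational(382404, 17) ≈ 22494.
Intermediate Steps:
Function('D')(Y) = Mul(-6, Y)
b = Rational(720, 17) (b = Mul(-6, Add(-7, Pow(-17, -1))) = Mul(-6, Add(-7, Rational(-1, 17))) = Mul(-6, Rational(-120, 17)) = Rational(720, 17) ≈ 42.353)
Add(22452, b) = Add(22452, Rational(720, 17)) = Rational(382404, 17)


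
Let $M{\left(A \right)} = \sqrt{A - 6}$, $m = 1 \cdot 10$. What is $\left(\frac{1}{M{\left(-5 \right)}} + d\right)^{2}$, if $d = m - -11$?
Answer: $\frac{\left(231 - i \sqrt{11}\right)^{2}}{121} \approx 440.91 - 12.663 i$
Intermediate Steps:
$m = 10$
$M{\left(A \right)} = \sqrt{-6 + A}$
$d = 21$ ($d = 10 - -11 = 10 + 11 = 21$)
$\left(\frac{1}{M{\left(-5 \right)}} + d\right)^{2} = \left(\frac{1}{\sqrt{-6 - 5}} + 21\right)^{2} = \left(\frac{1}{\sqrt{-11}} + 21\right)^{2} = \left(\frac{1}{i \sqrt{11}} + 21\right)^{2} = \left(- \frac{i \sqrt{11}}{11} + 21\right)^{2} = \left(21 - \frac{i \sqrt{11}}{11}\right)^{2}$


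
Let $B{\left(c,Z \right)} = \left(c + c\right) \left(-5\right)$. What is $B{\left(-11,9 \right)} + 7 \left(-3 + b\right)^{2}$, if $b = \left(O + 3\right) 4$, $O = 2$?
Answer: $2133$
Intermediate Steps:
$b = 20$ ($b = \left(2 + 3\right) 4 = 5 \cdot 4 = 20$)
$B{\left(c,Z \right)} = - 10 c$ ($B{\left(c,Z \right)} = 2 c \left(-5\right) = - 10 c$)
$B{\left(-11,9 \right)} + 7 \left(-3 + b\right)^{2} = \left(-10\right) \left(-11\right) + 7 \left(-3 + 20\right)^{2} = 110 + 7 \cdot 17^{2} = 110 + 7 \cdot 289 = 110 + 2023 = 2133$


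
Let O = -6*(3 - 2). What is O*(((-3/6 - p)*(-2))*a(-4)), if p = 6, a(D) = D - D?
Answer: 0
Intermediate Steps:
a(D) = 0
O = -6 (O = -6*1 = -6)
O*(((-3/6 - p)*(-2))*a(-4)) = -6*(-3/6 - 1*6)*(-2)*0 = -6*(-3*1/6 - 6)*(-2)*0 = -6*(-1/2 - 6)*(-2)*0 = -6*(-13/2*(-2))*0 = -78*0 = -6*0 = 0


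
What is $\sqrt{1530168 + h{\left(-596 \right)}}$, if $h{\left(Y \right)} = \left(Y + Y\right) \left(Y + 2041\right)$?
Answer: $4 i \sqrt{12017} \approx 438.49 i$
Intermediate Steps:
$h{\left(Y \right)} = 2 Y \left(2041 + Y\right)$
$\sqrt{1530168 + h{\left(-596 \right)}} = \sqrt{1530168 + 2 \left(-596\right) \left(2041 - 596\right)} = \sqrt{1530168 + 2 \left(-596\right) 1445} = \sqrt{1530168 - 1722440} = \sqrt{-192272} = 4 i \sqrt{12017}$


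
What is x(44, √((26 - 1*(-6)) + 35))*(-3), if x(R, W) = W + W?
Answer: -6*√67 ≈ -49.112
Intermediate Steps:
x(R, W) = 2*W
x(44, √((26 - 1*(-6)) + 35))*(-3) = (2*√((26 - 1*(-6)) + 35))*(-3) = (2*√((26 + 6) + 35))*(-3) = (2*√(32 + 35))*(-3) = (2*√67)*(-3) = -6*√67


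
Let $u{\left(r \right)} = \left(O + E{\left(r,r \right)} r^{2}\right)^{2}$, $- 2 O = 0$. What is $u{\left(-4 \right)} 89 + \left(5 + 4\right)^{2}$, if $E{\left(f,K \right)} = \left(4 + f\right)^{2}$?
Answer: $81$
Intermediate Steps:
$O = 0$ ($O = \left(- \frac{1}{2}\right) 0 = 0$)
$u{\left(r \right)} = r^{4} \left(4 + r\right)^{4}$ ($u{\left(r \right)} = \left(0 + \left(4 + r\right)^{2} r^{2}\right)^{2} = \left(0 + r^{2} \left(4 + r\right)^{2}\right)^{2} = \left(r^{2} \left(4 + r\right)^{2}\right)^{2} = r^{4} \left(4 + r\right)^{4}$)
$u{\left(-4 \right)} 89 + \left(5 + 4\right)^{2} = \left(-4\right)^{4} \left(4 - 4\right)^{4} \cdot 89 + \left(5 + 4\right)^{2} = 256 \cdot 0^{4} \cdot 89 + 9^{2} = 256 \cdot 0 \cdot 89 + 81 = 0 \cdot 89 + 81 = 0 + 81 = 81$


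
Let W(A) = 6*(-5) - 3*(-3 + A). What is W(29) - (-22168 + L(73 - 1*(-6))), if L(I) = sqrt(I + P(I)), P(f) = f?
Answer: 22060 - sqrt(158) ≈ 22047.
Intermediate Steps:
W(A) = -21 - 3*A (W(A) = -30 + (9 - 3*A) = -21 - 3*A)
L(I) = sqrt(2)*sqrt(I) (L(I) = sqrt(I + I) = sqrt(2*I) = sqrt(2)*sqrt(I))
W(29) - (-22168 + L(73 - 1*(-6))) = (-21 - 3*29) - (-22168 + sqrt(2)*sqrt(73 - 1*(-6))) = (-21 - 87) - (-22168 + sqrt(2)*sqrt(73 + 6)) = -108 - (-22168 + sqrt(2)*sqrt(79)) = -108 - (-22168 + sqrt(158)) = -108 + (22168 - sqrt(158)) = 22060 - sqrt(158)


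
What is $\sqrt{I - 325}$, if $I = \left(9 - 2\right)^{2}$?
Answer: $2 i \sqrt{69} \approx 16.613 i$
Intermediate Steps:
$I = 49$ ($I = 7^{2} = 49$)
$\sqrt{I - 325} = \sqrt{49 - 325} = \sqrt{-276} = 2 i \sqrt{69}$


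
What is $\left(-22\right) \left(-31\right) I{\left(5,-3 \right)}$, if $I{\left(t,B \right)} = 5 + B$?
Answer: $1364$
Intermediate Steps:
$\left(-22\right) \left(-31\right) I{\left(5,-3 \right)} = \left(-22\right) \left(-31\right) \left(5 - 3\right) = 682 \cdot 2 = 1364$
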